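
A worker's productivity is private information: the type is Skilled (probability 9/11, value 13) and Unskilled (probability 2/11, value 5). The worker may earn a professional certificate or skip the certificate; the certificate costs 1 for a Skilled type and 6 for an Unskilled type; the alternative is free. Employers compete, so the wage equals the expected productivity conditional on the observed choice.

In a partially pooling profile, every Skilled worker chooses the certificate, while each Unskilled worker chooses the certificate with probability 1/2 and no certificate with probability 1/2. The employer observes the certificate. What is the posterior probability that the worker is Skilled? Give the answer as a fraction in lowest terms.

P(the certificate) = (9/11)·1 + (2/11)·(1/2) = 10/11.
By Bayes' rule, P(Skilled | the certificate) = (9/11) / (10/11) = 9/10.

9/10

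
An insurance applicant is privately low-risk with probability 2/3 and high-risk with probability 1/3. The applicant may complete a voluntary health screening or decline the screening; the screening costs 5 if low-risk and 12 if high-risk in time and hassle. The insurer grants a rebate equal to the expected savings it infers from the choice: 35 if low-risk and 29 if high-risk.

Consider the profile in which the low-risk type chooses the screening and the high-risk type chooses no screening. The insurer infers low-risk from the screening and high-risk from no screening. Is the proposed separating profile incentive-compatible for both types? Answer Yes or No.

Under these beliefs, the screening earns rebate 35 and no screening earns rebate 29.
low-risk: the screening nets 35 − 5 = 30; no screening nets 29. low-risk prefers the screening.
high-risk: the screening nets 35 − 12 = 23; no screening nets 29. high-risk prefers no screening.
Neither type deviates, so the separating profile is an equilibrium.

Yes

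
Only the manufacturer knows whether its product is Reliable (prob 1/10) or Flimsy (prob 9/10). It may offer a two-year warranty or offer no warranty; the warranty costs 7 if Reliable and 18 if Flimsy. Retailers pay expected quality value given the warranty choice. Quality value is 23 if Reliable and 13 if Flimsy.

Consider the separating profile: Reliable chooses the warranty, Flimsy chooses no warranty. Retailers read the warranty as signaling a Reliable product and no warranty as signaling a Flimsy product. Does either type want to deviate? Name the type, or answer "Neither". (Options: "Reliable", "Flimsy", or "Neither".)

The warranty pays 23; no warranty pays 13.
Reliable: assigned the warranty, nets 23 − 7 = 16; deviating to no warranty nets 13.
Flimsy: assigned no warranty, nets 13; deviating to the warranty nets 23 − 18 = 5.
Both types strictly prefer their assigned action; no profitable deviation.

Neither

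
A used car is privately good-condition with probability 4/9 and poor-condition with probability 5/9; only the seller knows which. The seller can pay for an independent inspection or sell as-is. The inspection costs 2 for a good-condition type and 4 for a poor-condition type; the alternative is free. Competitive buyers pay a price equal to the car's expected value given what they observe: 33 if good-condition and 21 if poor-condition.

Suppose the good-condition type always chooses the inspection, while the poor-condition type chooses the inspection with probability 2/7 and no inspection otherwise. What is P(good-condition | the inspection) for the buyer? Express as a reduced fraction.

P(the inspection) = (4/9)·1 + (5/9)·(2/7) = 38/63.
By Bayes' rule, P(good-condition | the inspection) = (4/9) / (38/63) = 14/19.

14/19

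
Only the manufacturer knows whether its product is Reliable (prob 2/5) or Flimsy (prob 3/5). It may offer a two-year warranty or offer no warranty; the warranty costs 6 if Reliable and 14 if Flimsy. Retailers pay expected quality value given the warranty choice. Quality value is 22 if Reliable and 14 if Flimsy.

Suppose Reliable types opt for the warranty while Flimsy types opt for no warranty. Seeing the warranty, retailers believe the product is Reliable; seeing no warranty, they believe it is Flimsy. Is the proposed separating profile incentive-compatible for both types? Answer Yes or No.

Under these beliefs, the warranty earns price 22 and no warranty earns price 14.
Reliable: the warranty nets 22 − 6 = 16; no warranty nets 14. Reliable prefers the warranty.
Flimsy: the warranty nets 22 − 14 = 8; no warranty nets 14. Flimsy prefers no warranty.
Neither type deviates, so the separating profile is an equilibrium.

Yes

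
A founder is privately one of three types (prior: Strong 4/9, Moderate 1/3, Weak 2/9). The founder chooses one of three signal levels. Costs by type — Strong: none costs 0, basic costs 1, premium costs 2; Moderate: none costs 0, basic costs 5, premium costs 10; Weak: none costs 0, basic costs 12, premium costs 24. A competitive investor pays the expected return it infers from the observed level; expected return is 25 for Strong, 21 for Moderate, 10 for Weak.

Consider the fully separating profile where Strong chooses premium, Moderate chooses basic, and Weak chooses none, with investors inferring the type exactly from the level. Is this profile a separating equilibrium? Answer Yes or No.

Yes

Separating valuations: premium → 25, basic → 21, none → 10.
Strong (assigned premium): none: 10 − 0 = 10; basic: 21 − 1 = 20; premium: 25 − 2 = 23. Strong stays.
Moderate (assigned basic): none: 10 − 0 = 10; basic: 21 − 5 = 16; premium: 25 − 10 = 15. Moderate stays.
Weak (assigned none): none: 10 − 0 = 10; basic: 21 − 12 = 9; premium: 25 − 24 = 1. Weak stays.
Every type prefers its assigned level; separation holds.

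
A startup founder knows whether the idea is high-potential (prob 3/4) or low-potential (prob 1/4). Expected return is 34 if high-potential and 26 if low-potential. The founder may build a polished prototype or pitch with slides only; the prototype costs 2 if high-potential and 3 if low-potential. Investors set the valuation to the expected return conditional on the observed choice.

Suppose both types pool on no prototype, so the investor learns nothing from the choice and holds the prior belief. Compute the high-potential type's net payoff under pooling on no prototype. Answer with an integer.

32

Pooled valuation = 3/4·34 + 1/4·26 = 32.
high-potential pays no cost for no prototype, so net payoff = 32.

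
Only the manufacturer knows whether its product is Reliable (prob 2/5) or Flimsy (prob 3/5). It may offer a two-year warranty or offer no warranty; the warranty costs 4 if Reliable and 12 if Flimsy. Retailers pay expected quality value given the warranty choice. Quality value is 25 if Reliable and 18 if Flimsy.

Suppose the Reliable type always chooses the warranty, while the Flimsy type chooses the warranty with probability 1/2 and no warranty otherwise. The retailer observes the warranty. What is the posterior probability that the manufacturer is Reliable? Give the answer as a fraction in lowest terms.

P(the warranty) = (2/5)·1 + (3/5)·(1/2) = 7/10.
By Bayes' rule, P(Reliable | the warranty) = (2/5) / (7/10) = 4/7.

4/7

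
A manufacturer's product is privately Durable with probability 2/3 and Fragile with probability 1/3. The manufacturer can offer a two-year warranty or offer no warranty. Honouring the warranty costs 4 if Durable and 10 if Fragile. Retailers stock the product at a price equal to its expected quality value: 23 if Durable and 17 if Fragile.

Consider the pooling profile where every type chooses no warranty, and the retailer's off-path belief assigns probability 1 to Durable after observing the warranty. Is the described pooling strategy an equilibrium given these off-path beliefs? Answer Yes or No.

On path, the retailer holds the prior and pays 2/3·23 + 1/3·17 = 21. Off path (the warranty), believing Durable, it pays 23.
Durable: no warranty nets 21; the warranty nets 23 − 4 = 19. Durable stays.
Fragile: no warranty nets 21; the warranty nets 23 − 10 = 13. Fragile stays.
No type deviates, so pooling is sustained.

Yes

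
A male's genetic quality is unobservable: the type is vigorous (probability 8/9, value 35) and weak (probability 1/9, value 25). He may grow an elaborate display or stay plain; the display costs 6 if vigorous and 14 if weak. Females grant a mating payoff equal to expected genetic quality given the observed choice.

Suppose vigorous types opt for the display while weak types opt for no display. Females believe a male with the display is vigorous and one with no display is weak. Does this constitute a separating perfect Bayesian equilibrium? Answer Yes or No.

Yes

Under these beliefs, the display earns mating payoff 35 and no display earns mating payoff 25.
vigorous: the display nets 35 − 6 = 29; no display nets 25. vigorous prefers the display.
weak: the display nets 35 − 14 = 21; no display nets 25. weak prefers no display.
Neither type deviates, so the separating profile is an equilibrium.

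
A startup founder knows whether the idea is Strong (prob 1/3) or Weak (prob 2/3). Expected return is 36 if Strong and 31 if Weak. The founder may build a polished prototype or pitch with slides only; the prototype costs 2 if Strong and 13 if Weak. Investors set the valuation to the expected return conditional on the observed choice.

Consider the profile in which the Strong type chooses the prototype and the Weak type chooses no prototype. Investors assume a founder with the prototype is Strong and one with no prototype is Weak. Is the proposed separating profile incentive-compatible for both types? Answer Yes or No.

Yes

Under these beliefs, the prototype earns valuation 36 and no prototype earns valuation 31.
Strong: the prototype nets 36 − 2 = 34; no prototype nets 31. Strong prefers the prototype.
Weak: the prototype nets 36 − 13 = 23; no prototype nets 31. Weak prefers no prototype.
Neither type deviates, so the separating profile is an equilibrium.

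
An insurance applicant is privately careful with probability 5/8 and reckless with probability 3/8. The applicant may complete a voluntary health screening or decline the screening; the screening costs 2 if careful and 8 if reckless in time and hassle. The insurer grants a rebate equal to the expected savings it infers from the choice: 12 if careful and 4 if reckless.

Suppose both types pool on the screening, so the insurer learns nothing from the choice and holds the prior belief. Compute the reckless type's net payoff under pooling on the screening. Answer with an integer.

Pooled rebate = 5/8·12 + 3/8·4 = 9.
reckless pays cost 8 for the screening, so net payoff = 9 − 8 = 1.

1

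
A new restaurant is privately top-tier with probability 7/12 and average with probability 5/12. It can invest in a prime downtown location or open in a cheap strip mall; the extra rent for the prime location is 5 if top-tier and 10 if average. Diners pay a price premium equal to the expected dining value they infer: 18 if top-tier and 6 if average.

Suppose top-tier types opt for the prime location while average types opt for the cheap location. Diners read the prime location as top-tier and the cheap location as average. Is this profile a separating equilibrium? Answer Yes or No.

Under these beliefs, the prime location earns price premium 18 and the cheap location earns price premium 6.
top-tier: the prime location nets 18 − 5 = 13; the cheap location nets 6. top-tier prefers the prime location.
average: the prime location nets 18 − 10 = 8; the cheap location nets 6. average would deviate to the prime location.
average has a profitable deviation, so the profile is not an equilibrium.

No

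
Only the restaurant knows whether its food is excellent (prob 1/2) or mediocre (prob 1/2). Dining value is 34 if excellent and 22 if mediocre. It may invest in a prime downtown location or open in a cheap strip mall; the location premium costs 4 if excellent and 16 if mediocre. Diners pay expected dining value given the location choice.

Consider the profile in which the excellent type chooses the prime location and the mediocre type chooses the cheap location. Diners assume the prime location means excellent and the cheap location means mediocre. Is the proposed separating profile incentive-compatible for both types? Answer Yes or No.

Under these beliefs, the prime location earns price premium 34 and the cheap location earns price premium 22.
excellent: the prime location nets 34 − 4 = 30; the cheap location nets 22. excellent prefers the prime location.
mediocre: the prime location nets 34 − 16 = 18; the cheap location nets 22. mediocre prefers the cheap location.
Neither type deviates, so the separating profile is an equilibrium.

Yes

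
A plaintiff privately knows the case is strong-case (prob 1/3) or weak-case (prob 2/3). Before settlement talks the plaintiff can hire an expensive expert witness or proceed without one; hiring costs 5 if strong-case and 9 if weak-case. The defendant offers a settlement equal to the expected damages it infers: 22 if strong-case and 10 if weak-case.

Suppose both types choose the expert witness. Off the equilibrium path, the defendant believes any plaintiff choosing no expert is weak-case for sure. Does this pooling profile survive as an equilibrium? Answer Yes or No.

No

On path, the defendant holds the prior and pays 1/3·22 + 2/3·10 = 14. Off path (no expert), believing weak-case, it pays 10.
strong-case: the expert witness nets 14 − 5 = 9; no expert nets 10. strong-case would deviate.
weak-case: the expert witness nets 14 − 9 = 5; no expert nets 10. weak-case would deviate.
A type deviates, so pooling fails.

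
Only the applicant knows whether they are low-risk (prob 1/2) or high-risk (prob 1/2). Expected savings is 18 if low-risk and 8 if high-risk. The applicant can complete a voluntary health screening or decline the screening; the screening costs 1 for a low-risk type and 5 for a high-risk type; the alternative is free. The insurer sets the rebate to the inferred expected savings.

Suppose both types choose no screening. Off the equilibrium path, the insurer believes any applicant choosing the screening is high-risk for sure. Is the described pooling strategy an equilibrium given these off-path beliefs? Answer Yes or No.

On path, the insurer holds the prior and pays 1/2·18 + 1/2·8 = 13. Off path (the screening), believing high-risk, it pays 8.
low-risk: no screening nets 13; the screening nets 8 − 1 = 7. low-risk stays.
high-risk: no screening nets 13; the screening nets 8 − 5 = 3. high-risk stays.
No type deviates, so pooling is sustained.

Yes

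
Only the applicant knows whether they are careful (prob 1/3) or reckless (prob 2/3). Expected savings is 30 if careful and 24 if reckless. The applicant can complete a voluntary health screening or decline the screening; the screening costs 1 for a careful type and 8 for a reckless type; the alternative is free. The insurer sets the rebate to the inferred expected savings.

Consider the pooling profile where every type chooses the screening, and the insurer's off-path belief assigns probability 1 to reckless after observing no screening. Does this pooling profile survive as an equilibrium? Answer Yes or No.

No

On path, the insurer holds the prior and pays 1/3·30 + 2/3·24 = 26. Off path (no screening), believing reckless, it pays 24.
careful: the screening nets 26 − 1 = 25; no screening nets 24. careful stays.
reckless: the screening nets 26 − 8 = 18; no screening nets 24. reckless would deviate.
A type deviates, so pooling fails.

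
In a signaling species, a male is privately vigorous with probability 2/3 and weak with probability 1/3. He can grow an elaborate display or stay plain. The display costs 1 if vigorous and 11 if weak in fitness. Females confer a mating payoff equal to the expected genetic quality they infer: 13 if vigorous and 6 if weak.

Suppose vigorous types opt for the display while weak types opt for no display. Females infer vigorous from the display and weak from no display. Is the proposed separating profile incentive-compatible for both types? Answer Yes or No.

Yes

Under these beliefs, the display earns mating payoff 13 and no display earns mating payoff 6.
vigorous: the display nets 13 − 1 = 12; no display nets 6. vigorous prefers the display.
weak: the display nets 13 − 11 = 2; no display nets 6. weak prefers no display.
Neither type deviates, so the separating profile is an equilibrium.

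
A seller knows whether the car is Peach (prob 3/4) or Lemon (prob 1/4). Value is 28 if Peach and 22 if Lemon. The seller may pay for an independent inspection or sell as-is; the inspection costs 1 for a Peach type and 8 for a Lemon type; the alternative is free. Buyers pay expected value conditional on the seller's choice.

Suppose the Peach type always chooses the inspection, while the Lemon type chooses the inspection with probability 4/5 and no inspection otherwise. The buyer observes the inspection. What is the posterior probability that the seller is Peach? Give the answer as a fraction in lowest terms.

P(the inspection) = (3/4)·1 + (1/4)·(4/5) = 19/20.
By Bayes' rule, P(Peach | the inspection) = (3/4) / (19/20) = 15/19.

15/19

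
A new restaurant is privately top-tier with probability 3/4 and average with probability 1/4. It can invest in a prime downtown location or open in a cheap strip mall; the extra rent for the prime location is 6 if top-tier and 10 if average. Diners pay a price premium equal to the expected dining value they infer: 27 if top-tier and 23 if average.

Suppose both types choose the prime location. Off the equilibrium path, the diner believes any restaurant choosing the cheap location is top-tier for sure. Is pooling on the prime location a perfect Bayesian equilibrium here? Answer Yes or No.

No

On path, the diner holds the prior and pays 3/4·27 + 1/4·23 = 26. Off path (the cheap location), believing top-tier, it pays 27.
top-tier: the prime location nets 26 − 6 = 20; the cheap location nets 27. top-tier would deviate.
average: the prime location nets 26 − 10 = 16; the cheap location nets 27. average would deviate.
A type deviates, so pooling fails.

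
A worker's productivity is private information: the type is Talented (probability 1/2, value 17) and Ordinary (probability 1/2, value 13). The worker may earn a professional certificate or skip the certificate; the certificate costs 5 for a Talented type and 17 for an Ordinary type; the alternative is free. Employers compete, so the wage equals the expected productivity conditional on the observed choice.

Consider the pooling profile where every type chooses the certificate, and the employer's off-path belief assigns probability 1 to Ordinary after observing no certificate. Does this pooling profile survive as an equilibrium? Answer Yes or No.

No

On path, the employer holds the prior and pays 1/2·17 + 1/2·13 = 15. Off path (no certificate), believing Ordinary, it pays 13.
Talented: the certificate nets 15 − 5 = 10; no certificate nets 13. Talented would deviate.
Ordinary: the certificate nets 15 − 17 = -2; no certificate nets 13. Ordinary would deviate.
A type deviates, so pooling fails.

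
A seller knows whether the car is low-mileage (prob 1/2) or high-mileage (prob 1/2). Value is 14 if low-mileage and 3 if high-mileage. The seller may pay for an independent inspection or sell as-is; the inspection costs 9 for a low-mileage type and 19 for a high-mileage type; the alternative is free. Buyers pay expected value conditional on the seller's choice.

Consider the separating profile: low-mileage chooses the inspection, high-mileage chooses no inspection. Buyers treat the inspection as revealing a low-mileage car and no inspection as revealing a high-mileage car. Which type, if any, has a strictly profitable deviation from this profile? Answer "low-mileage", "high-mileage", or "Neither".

Neither

The inspection pays 14; no inspection pays 3.
low-mileage: assigned the inspection, nets 14 − 9 = 5; deviating to no inspection nets 3.
high-mileage: assigned no inspection, nets 3; deviating to the inspection nets 14 − 19 = -5.
Both types strictly prefer their assigned action; no profitable deviation.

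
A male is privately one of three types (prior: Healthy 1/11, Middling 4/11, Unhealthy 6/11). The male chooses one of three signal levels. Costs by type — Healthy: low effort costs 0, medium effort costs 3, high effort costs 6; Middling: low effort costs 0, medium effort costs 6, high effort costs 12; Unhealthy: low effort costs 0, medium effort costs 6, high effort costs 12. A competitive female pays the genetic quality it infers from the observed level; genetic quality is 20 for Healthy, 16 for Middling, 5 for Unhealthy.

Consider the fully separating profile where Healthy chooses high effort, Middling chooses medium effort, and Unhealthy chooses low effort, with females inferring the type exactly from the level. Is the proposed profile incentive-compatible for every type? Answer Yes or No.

Separating mating payoffs: high effort → 20, medium effort → 16, low effort → 5.
Healthy (assigned high effort): low effort: 5 − 0 = 5; medium effort: 16 − 3 = 13; high effort: 20 − 6 = 14. Healthy stays.
Middling (assigned medium effort): low effort: 5 − 0 = 5; medium effort: 16 − 6 = 10; high effort: 20 − 12 = 8. Middling stays.
Unhealthy (assigned low effort): low effort: 5 − 0 = 5; medium effort: 16 − 6 = 10; high effort: 20 − 12 = 8. Unhealthy prefers medium effort.
At least one type deviates; the separating profile fails.

No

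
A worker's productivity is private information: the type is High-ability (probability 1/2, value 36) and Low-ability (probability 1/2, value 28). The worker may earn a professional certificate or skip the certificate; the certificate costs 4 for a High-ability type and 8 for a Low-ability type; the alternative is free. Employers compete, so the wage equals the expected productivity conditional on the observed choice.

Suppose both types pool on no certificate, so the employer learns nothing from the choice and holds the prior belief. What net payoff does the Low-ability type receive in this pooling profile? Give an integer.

Pooled wage = 1/2·36 + 1/2·28 = 32.
Low-ability pays no cost for no certificate, so net payoff = 32.

32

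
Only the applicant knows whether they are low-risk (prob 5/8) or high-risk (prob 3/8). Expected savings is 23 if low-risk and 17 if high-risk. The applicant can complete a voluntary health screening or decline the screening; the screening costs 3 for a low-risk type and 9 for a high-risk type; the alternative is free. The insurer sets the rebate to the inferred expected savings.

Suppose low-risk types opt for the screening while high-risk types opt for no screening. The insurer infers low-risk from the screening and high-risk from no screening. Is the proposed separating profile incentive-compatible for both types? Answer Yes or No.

Yes

Under these beliefs, the screening earns rebate 23 and no screening earns rebate 17.
low-risk: the screening nets 23 − 3 = 20; no screening nets 17. low-risk prefers the screening.
high-risk: the screening nets 23 − 9 = 14; no screening nets 17. high-risk prefers no screening.
Neither type deviates, so the separating profile is an equilibrium.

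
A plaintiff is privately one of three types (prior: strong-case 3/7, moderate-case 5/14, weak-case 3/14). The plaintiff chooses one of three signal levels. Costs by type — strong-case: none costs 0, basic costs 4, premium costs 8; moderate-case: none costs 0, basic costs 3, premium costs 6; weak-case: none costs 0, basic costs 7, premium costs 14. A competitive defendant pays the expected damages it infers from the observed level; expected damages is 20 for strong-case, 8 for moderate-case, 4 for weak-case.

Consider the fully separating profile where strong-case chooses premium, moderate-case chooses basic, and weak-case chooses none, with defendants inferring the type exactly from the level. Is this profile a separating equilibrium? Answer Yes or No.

Separating settlements: premium → 20, basic → 8, none → 4.
strong-case (assigned premium): none: 4 − 0 = 4; basic: 8 − 4 = 4; premium: 20 − 8 = 12. strong-case stays.
moderate-case (assigned basic): none: 4 − 0 = 4; basic: 8 − 3 = 5; premium: 20 − 6 = 14. moderate-case prefers premium.
weak-case (assigned none): none: 4 − 0 = 4; basic: 8 − 7 = 1; premium: 20 − 14 = 6. weak-case prefers premium.
At least one type deviates; the separating profile fails.

No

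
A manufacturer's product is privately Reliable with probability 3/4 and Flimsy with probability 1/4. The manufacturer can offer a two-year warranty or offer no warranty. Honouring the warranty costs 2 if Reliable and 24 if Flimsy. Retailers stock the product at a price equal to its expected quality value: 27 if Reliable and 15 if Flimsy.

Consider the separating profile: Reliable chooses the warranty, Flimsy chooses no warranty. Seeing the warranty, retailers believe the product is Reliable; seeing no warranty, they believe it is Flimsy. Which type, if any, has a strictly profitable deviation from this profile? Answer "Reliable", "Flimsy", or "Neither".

The warranty pays 27; no warranty pays 15.
Reliable: assigned the warranty, nets 27 − 2 = 25; deviating to no warranty nets 15.
Flimsy: assigned no warranty, nets 15; deviating to the warranty nets 27 − 24 = 3.
Both types strictly prefer their assigned action; no profitable deviation.

Neither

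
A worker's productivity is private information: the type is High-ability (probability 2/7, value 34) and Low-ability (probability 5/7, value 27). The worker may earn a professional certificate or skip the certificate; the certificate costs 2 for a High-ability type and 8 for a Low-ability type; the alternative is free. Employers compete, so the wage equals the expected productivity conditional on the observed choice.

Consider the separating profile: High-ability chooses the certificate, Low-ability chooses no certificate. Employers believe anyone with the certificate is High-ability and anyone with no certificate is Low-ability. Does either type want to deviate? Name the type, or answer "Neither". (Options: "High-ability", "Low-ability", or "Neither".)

The certificate pays 34; no certificate pays 27.
High-ability: assigned the certificate, nets 34 − 2 = 32; deviating to no certificate nets 27.
Low-ability: assigned no certificate, nets 27; deviating to the certificate nets 34 − 8 = 26.
Both types strictly prefer their assigned action; no profitable deviation.

Neither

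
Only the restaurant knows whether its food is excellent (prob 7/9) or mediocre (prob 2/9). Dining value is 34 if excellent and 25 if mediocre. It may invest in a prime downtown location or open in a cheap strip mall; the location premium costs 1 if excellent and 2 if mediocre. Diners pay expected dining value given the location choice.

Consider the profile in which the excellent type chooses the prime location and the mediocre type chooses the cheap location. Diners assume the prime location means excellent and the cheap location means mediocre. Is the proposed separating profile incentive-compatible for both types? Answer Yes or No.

Under these beliefs, the prime location earns price premium 34 and the cheap location earns price premium 25.
excellent: the prime location nets 34 − 1 = 33; the cheap location nets 25. excellent prefers the prime location.
mediocre: the prime location nets 34 − 2 = 32; the cheap location nets 25. mediocre would deviate to the prime location.
mediocre has a profitable deviation, so the profile is not an equilibrium.

No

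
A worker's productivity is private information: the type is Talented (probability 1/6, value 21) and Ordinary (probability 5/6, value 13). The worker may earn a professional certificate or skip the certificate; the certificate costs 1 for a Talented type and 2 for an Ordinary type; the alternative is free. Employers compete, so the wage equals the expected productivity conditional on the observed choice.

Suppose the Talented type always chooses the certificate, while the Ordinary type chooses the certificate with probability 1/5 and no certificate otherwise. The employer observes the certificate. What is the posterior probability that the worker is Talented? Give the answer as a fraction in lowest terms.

1/2

P(the certificate) = (1/6)·1 + (5/6)·(1/5) = 1/3.
By Bayes' rule, P(Talented | the certificate) = (1/6) / (1/3) = 1/2.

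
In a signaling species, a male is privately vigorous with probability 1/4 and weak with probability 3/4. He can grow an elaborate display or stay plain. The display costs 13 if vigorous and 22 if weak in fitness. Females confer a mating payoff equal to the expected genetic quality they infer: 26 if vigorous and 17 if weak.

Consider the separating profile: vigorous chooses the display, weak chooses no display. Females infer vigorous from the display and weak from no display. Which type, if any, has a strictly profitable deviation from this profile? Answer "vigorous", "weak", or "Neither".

vigorous

The display pays 26; no display pays 17.
vigorous: assigned the display, nets 26 − 13 = 13; deviating to no display nets 17.
weak: assigned no display, nets 17; deviating to the display nets 26 − 22 = 4.
The vigorous type gains 4 by deviating.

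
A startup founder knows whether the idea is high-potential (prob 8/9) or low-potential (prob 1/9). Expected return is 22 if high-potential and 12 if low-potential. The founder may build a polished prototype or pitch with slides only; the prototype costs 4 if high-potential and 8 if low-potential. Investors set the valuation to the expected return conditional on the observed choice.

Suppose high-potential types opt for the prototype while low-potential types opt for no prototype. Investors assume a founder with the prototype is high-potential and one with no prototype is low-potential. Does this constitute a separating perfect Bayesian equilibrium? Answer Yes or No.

Under these beliefs, the prototype earns valuation 22 and no prototype earns valuation 12.
high-potential: the prototype nets 22 − 4 = 18; no prototype nets 12. high-potential prefers the prototype.
low-potential: the prototype nets 22 − 8 = 14; no prototype nets 12. low-potential would deviate to the prototype.
low-potential has a profitable deviation, so the profile is not an equilibrium.

No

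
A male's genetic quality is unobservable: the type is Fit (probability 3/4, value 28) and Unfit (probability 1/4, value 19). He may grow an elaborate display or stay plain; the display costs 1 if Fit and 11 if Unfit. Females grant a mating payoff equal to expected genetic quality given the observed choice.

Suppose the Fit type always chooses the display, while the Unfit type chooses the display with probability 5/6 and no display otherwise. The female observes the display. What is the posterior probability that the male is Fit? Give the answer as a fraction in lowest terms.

P(the display) = (3/4)·1 + (1/4)·(5/6) = 23/24.
By Bayes' rule, P(Fit | the display) = (3/4) / (23/24) = 18/23.

18/23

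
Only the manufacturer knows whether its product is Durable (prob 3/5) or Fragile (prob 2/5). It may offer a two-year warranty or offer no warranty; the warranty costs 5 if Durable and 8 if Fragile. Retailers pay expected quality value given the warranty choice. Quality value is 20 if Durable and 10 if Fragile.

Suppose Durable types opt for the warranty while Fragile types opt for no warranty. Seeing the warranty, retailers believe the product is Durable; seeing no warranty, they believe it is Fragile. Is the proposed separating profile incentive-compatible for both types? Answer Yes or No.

Under these beliefs, the warranty earns price 20 and no warranty earns price 10.
Durable: the warranty nets 20 − 5 = 15; no warranty nets 10. Durable prefers the warranty.
Fragile: the warranty nets 20 − 8 = 12; no warranty nets 10. Fragile would deviate to the warranty.
Fragile has a profitable deviation, so the profile is not an equilibrium.

No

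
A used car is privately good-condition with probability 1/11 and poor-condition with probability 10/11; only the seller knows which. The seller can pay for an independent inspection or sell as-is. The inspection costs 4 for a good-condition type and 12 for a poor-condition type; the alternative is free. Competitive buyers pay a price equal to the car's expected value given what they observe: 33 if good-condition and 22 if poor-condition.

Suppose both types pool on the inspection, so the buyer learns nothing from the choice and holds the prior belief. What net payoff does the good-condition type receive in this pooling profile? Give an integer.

Pooled price = 1/11·33 + 10/11·22 = 23.
good-condition pays cost 4 for the inspection, so net payoff = 23 − 4 = 19.

19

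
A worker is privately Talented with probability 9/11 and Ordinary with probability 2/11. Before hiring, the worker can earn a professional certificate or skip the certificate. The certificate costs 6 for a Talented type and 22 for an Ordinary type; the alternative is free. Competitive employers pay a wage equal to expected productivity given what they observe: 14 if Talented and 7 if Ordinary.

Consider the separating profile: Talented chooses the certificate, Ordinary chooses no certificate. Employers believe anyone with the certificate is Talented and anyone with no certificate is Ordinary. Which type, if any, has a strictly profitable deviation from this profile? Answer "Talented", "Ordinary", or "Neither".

Neither

The certificate pays 14; no certificate pays 7.
Talented: assigned the certificate, nets 14 − 6 = 8; deviating to no certificate nets 7.
Ordinary: assigned no certificate, nets 7; deviating to the certificate nets 14 − 22 = -8.
Both types strictly prefer their assigned action; no profitable deviation.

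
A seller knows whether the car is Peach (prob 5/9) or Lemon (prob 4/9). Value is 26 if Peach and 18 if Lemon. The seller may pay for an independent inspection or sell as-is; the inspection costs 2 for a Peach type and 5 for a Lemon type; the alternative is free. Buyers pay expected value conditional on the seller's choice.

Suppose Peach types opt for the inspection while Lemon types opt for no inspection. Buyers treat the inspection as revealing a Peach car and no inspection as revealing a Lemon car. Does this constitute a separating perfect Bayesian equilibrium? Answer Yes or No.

Under these beliefs, the inspection earns price 26 and no inspection earns price 18.
Peach: the inspection nets 26 − 2 = 24; no inspection nets 18. Peach prefers the inspection.
Lemon: the inspection nets 26 − 5 = 21; no inspection nets 18. Lemon would deviate to the inspection.
Lemon has a profitable deviation, so the profile is not an equilibrium.

No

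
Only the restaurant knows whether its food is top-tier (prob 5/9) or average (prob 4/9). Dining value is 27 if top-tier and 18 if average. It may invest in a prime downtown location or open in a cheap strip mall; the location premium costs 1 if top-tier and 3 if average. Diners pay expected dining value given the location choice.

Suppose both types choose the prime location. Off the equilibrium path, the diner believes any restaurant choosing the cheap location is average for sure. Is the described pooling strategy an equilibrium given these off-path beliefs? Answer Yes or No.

Yes

On path, the diner holds the prior and pays 5/9·27 + 4/9·18 = 23. Off path (the cheap location), believing average, it pays 18.
top-tier: the prime location nets 23 − 1 = 22; the cheap location nets 18. top-tier stays.
average: the prime location nets 23 − 3 = 20; the cheap location nets 18. average stays.
No type deviates, so pooling is sustained.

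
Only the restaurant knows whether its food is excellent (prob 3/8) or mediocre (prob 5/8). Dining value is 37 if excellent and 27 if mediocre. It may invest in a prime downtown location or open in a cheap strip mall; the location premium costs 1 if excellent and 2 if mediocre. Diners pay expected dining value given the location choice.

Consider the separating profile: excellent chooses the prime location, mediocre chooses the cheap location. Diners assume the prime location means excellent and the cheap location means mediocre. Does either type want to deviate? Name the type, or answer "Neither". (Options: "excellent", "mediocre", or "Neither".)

The prime location pays 37; the cheap location pays 27.
excellent: assigned the prime location, nets 37 − 1 = 36; deviating to the cheap location nets 27.
mediocre: assigned the cheap location, nets 27; deviating to the prime location nets 37 − 2 = 35.
The mediocre type gains 8 by deviating.

mediocre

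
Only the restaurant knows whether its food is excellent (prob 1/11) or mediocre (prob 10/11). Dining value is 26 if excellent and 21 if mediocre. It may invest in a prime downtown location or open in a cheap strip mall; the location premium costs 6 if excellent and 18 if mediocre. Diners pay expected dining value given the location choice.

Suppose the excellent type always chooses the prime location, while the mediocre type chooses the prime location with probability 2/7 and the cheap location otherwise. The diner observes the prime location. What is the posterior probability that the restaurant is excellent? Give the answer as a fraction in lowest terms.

P(the prime location) = (1/11)·1 + (10/11)·(2/7) = 27/77.
By Bayes' rule, P(excellent | the prime location) = (1/11) / (27/77) = 7/27.

7/27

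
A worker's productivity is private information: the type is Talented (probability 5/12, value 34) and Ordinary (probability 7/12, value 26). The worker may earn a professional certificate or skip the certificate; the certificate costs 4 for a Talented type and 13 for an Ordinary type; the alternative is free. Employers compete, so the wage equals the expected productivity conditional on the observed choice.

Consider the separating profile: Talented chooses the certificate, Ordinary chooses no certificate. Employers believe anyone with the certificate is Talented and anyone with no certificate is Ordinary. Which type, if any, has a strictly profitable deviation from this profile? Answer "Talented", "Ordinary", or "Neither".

Neither

The certificate pays 34; no certificate pays 26.
Talented: assigned the certificate, nets 34 − 4 = 30; deviating to no certificate nets 26.
Ordinary: assigned no certificate, nets 26; deviating to the certificate nets 34 − 13 = 21.
Both types strictly prefer their assigned action; no profitable deviation.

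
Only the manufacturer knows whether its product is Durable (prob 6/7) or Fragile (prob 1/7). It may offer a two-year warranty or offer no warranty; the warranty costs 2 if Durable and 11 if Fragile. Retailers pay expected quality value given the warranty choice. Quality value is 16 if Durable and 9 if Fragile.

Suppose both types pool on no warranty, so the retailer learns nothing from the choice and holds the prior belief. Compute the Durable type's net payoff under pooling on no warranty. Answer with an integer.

15

Pooled price = 6/7·16 + 1/7·9 = 15.
Durable pays no cost for no warranty, so net payoff = 15.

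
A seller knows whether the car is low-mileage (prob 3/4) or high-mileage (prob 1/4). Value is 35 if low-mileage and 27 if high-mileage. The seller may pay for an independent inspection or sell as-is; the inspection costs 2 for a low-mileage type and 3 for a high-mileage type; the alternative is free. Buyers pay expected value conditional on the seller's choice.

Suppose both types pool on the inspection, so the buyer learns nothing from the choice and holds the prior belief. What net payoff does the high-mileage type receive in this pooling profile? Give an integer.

30

Pooled price = 3/4·35 + 1/4·27 = 33.
high-mileage pays cost 3 for the inspection, so net payoff = 33 − 3 = 30.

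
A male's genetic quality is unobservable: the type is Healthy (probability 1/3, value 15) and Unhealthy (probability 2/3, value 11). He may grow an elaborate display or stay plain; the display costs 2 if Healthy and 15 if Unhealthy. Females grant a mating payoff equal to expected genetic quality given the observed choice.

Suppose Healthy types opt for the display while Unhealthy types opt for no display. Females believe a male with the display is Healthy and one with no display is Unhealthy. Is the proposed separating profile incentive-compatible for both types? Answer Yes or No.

Yes

Under these beliefs, the display earns mating payoff 15 and no display earns mating payoff 11.
Healthy: the display nets 15 − 2 = 13; no display nets 11. Healthy prefers the display.
Unhealthy: the display nets 15 − 15 = 0; no display nets 11. Unhealthy prefers no display.
Neither type deviates, so the separating profile is an equilibrium.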